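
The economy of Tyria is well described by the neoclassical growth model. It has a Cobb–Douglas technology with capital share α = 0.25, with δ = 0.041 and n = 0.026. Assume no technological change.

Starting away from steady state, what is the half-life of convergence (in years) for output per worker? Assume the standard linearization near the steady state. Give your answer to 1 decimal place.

half-life ≈ 13.8 years

Near the steady state the convergence rate is λ = (1 − α)(n + δ).
λ = (1 − 0.25) × 0.067 = 0.75 × 0.067 = 0.05025
Half-life = ln 2 / λ = 0.6931 / 0.05025 ≈ 13.79 years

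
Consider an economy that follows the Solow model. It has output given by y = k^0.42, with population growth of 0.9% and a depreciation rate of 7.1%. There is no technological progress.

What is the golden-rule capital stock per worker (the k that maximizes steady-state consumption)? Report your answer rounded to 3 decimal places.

The golden rule sets f'(k) = n + δ, i.e. α·k^(α−1) = n + δ.
So k^(1−α) = α / (n + δ) = 0.42 / 0.080 = 5.2500.
k_gold = 5.2500^(1/0.58) ≈ 17.4443

k_gold ≈ 17.444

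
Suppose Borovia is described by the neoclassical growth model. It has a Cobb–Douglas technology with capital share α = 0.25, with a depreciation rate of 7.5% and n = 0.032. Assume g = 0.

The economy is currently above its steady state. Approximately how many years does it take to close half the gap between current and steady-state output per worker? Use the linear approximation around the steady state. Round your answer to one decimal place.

Near the steady state the convergence rate is λ = (1 − α)(n + δ).
λ = (1 − 0.25) × 0.107 = 0.75 × 0.107 = 0.08025
Half-life = ln 2 / λ = 0.6931 / 0.08025 ≈ 8.64 years

about 8.6 years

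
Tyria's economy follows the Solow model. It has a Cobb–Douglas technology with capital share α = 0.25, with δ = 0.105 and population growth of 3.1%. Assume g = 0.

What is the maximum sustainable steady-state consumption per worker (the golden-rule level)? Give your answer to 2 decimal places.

c_gold ≈ 0.92

At the golden rule, f'(k) = n + δ, so α·k^(α−1) = n + δ and k_gold = (α/(n + δ))^(1/(1−α)).
k_gold = (0.25/0.136)^(1/0.75) = 1.8382^1.3333 ≈ 2.2517
c_gold = f(k_gold) − (n + δ)·k_gold = 1.2250 − 0.136×2.2517 ≈ 0.9188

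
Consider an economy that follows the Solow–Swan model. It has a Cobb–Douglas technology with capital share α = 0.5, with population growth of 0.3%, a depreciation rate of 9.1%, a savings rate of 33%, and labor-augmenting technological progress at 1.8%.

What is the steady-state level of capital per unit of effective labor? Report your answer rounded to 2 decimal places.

k* = 8.68

In steady state, investment equals break-even investment: s·k^α = (n + g + δ)·k.
Rearranging, k^(1−α) = s / (n + g + δ).
k^0.5 = 0.33 / (0.003 + 0.018 + 0.091) = 0.33 / 0.112 = 2.9464
k* = 2.9464^(1/0.5) ≈ 8.6813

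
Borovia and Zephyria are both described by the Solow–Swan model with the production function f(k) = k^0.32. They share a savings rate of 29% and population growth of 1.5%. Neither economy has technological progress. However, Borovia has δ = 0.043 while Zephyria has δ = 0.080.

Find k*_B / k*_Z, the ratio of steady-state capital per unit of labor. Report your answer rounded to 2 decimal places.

k*_B / k*_Z ≈ 2.07

Steady-state k* = [s/(n + δ)]^(1/(1−α)), so the ratio is [ (s_B/(n + δ)_B) / (s_Z/(n + δ)_Z) ]^1.4706.
s_B/(n + δ)_B = 0.29/0.058 = 5.0000; s_Z/(n + δ)_Z = 0.29/0.095 = 3.0526.
Ratio = (5.0000/3.0526)^1.4706 = 1.6379^1.4706 ≈ 2.0660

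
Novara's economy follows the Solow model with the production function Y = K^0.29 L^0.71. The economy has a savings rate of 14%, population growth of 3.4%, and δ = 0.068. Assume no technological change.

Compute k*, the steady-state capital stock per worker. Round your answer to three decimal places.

k* ≈ 1.562

Steady state requires s·f(k) = (n + δ)·k, i.e. s·k^α = (n + δ)·k.
Rearranging, k^(1−α) = s / (n + δ).
k^0.71 = 0.14 / (0.034 + 0.068) = 0.14 / 0.102 = 1.3725
k* = 1.3725^(1/0.71) ≈ 1.5620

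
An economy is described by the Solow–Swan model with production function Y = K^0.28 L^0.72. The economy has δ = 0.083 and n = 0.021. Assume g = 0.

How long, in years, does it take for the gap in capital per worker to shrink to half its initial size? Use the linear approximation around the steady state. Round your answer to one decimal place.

Near the steady state the convergence rate is λ = (1 − α)(n + δ).
λ = (1 − 0.28) × 0.104 = 0.72 × 0.104 = 0.07488
Half-life = ln 2 / λ = 0.6931 / 0.07488 ≈ 9.26 years

half-life ≈ 9.3 years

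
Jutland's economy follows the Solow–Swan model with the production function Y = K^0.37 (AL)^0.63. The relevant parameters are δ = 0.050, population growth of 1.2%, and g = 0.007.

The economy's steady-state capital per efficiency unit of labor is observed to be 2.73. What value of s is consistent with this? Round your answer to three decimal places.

s ≈ 0.130

In steady state, investment equals break-even investment: s·k^α = (n + g + δ)·k.
So s / (n + g + δ) = (k*)^(1−α) = 2.73^0.63 = 1.8827.
Therefore s = 1.8827 × (n + g + δ) = 1.8827 × 0.069 = 0.1299.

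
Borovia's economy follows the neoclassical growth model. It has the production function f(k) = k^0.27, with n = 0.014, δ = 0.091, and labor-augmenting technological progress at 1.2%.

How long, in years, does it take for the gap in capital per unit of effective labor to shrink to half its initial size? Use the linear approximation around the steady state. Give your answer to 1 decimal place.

Near the steady state the convergence rate is λ = (1 − α)(n + g + δ).
λ = (1 − 0.27) × 0.117 = 0.73 × 0.117 = 0.08541
Half-life = ln 2 / λ = 0.6931 / 0.08541 ≈ 8.11 years

about 8.1 years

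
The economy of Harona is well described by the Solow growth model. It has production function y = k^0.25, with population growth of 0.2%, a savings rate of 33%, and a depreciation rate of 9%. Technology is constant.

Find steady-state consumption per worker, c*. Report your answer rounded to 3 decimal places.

c* ≈ 1.026

At the steady state, Δk = 0, so s·k^α = (n + δ)·k.
Dividing both sides by k: k^(1−α) = s / (n + δ).
k^0.75 = 0.33 / (0.002 + 0.090) = 0.33 / 0.092 = 3.5870
k* = 3.5870^(1/0.75) ≈ 5.4909
y* = (k*)^α = 5.4909^0.25 ≈ 1.5308
c* = (1 − s)·y* = (1 − 0.33) × 1.5308 ≈ 1.0256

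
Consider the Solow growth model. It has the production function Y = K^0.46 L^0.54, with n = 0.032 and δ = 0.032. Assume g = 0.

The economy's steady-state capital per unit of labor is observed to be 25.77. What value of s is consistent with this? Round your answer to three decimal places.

Steady state requires s·f(k) = (n + δ)·k, i.e. s·k^α = (n + δ)·k.
So s / (n + δ) = (k*)^(1−α) = 25.77^0.54 = 5.7810.
Therefore s = 5.7810 × (n + δ) = 5.7810 × 0.064 = 0.3700.

s ≈ 0.370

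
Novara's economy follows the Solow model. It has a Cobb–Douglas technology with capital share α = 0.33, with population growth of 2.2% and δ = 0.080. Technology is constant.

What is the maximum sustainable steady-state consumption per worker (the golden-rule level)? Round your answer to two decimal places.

At the golden rule, f'(k) = n + δ, so α·k^(α−1) = n + δ and k_gold = (α/(n + δ))^(1/(1−α)).
k_gold = (0.33/0.102)^(1/0.67) = 3.2353^1.4925 ≈ 5.7683
c_gold = f(k_gold) − (n + δ)·k_gold = 1.7830 − 0.102×5.7683 ≈ 1.1946

c_gold ≈ 1.19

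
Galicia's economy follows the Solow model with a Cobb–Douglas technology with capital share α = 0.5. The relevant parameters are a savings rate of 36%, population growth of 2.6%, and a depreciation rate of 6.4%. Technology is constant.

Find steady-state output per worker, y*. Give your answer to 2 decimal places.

y* ≈ 4.00

At the steady state, Δk = 0, so s·k^α = (n + δ)·k.
Dividing both sides by k: k^(1−α) = s / (n + δ).
k^0.5 = 0.36 / (0.026 + 0.064) = 0.36 / 0.090 = 4.0000
k* = 4.0000^(1/0.5) ≈ 16.0000
y* = (k*)^α = 16.0000^0.5 ≈ 4.0000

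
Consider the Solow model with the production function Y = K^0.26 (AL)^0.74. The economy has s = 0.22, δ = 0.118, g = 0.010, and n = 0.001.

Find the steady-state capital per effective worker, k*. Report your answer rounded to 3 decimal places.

k* ≈ 2.057

Steady state requires s·f(k) = (n + g + δ)·k, i.e. s·k^α = (n + g + δ)·k.
Rearranging, k^(1−α) = s / (n + g + δ).
k^0.74 = 0.22 / (0.001 + 0.010 + 0.118) = 0.22 / 0.129 = 1.7054
k* = 1.7054^(1/0.74) ≈ 2.0572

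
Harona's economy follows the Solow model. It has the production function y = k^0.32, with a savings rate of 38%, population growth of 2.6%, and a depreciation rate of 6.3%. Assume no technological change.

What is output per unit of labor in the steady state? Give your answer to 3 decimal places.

At the steady state, Δk = 0, so s·k^α = (n + δ)·k.
Dividing both sides by k: k^(1−α) = s / (n + δ).
k^0.68 = 0.38 / (0.026 + 0.063) = 0.38 / 0.089 = 4.2697
k* = 4.2697^(1/0.68) ≈ 8.4539
y* = (k*)^α = 8.4539^0.32 ≈ 1.9800

y* ≈ 1.980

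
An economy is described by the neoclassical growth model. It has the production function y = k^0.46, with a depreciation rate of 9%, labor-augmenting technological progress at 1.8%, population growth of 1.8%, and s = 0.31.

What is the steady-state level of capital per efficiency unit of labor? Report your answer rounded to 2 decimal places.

In steady state, investment equals break-even investment: s·k^α = (n + g + δ)·k.
Rearranging, k^(1−α) = s / (n + g + δ).
k^0.54 = 0.31 / (0.018 + 0.018 + 0.090) = 0.31 / 0.126 = 2.4603
k* = 2.4603^(1/0.54) ≈ 5.2973

k* ≈ 5.30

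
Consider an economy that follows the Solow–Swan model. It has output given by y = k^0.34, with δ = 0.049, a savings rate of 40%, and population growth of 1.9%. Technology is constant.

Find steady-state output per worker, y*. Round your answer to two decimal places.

Steady state requires s·f(k) = (n + δ)·k, i.e. s·k^α = (n + δ)·k.
Rearranging, k^(1−α) = s / (n + δ).
k^0.66 = 0.40 / (0.019 + 0.049) = 0.40 / 0.068 = 5.8824
k* = 5.8824^(1/0.66) ≈ 14.6552
y* = (k*)^α = 14.6552^0.34 ≈ 2.4914

y* ≈ 2.49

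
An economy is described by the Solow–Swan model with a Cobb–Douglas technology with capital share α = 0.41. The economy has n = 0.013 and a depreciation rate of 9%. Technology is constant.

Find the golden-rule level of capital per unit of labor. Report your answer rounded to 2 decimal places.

k_gold ≈ 10.40

The golden rule sets f'(k) = n + δ, i.e. α·k^(α−1) = n + δ.
So k^(1−α) = α / (n + δ) = 0.41 / 0.103 = 3.9806.
k_gold = 3.9806^(1/0.59) ≈ 10.3959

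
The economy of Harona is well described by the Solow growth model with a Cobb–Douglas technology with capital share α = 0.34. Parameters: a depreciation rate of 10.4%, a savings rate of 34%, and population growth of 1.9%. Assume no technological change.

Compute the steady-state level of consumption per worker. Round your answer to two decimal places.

In steady state, investment equals break-even investment: s·k^α = (n + δ)·k.
Rearranging, k^(1−α) = s / (n + δ).
k^0.66 = 0.34 / (0.019 + 0.104) = 0.34 / 0.123 = 2.7642
k* = 2.7642^(1/0.66) ≈ 4.6671
y* = (k*)^α = 4.6671^0.34 ≈ 1.6884
c* = (1 − s)·y* = (1 − 0.34) × 1.6884 ≈ 1.1143

c* ≈ 1.11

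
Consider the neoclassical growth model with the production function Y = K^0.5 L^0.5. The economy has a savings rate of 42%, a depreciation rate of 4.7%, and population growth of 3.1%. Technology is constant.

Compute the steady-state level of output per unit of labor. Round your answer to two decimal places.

y* ≈ 5.38

Steady state requires s·f(k) = (n + δ)·k, i.e. s·k^α = (n + δ)·k.
Dividing both sides by k: k^(1−α) = s / (n + δ).
k^0.5 = 0.42 / (0.031 + 0.047) = 0.42 / 0.078 = 5.3846
k* = 5.3846^(1/0.5) ≈ 28.9939
y* = (k*)^α = 28.9939^0.5 ≈ 5.3846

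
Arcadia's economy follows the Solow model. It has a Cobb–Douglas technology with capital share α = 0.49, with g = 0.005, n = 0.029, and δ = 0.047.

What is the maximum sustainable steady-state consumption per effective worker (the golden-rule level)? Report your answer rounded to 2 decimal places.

At the golden rule, f'(k) = n + g + δ, so α·k^(α−1) = n + g + δ and k_gold = (α/(n + g + δ))^(1/(1−α)).
k_gold = (0.49/0.081)^(1/0.51) = 6.0494^1.9608 ≈ 34.1021
c_gold = f(k_gold) − (n + g + δ)·k_gold = 5.6372 − 0.081×34.1021 ≈ 2.8749

c_gold ≈ 2.87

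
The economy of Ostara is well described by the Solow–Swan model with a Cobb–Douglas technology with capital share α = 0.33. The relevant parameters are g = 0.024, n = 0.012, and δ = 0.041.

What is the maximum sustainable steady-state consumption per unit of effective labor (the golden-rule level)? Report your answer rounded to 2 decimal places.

c_gold ≈ 1.37

At the golden rule, f'(k) = n + g + δ, so α·k^(α−1) = n + g + δ and k_gold = (α/(n + g + δ))^(1/(1−α)).
k_gold = (0.33/0.077)^(1/0.67) = 4.2857^1.4925 ≈ 8.7759
c_gold = f(k_gold) − (n + g + δ)·k_gold = 2.0478 − 0.077×8.7759 ≈ 1.3721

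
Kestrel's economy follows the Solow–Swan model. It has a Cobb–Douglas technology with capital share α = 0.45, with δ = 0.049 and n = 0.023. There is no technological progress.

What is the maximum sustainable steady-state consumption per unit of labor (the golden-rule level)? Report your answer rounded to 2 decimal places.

At the golden rule, f'(k) = n + δ, so α·k^(α−1) = n + δ and k_gold = (α/(n + δ))^(1/(1−α)).
k_gold = (0.45/0.072)^(1/0.55) = 6.2500^1.8182 ≈ 27.9943
c_gold = f(k_gold) − (n + δ)·k_gold = 4.4790 − 0.072×27.9943 ≈ 2.4634

c_gold ≈ 2.46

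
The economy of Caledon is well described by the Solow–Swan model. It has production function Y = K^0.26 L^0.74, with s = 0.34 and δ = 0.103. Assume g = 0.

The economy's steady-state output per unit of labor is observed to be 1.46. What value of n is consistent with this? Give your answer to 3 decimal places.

n ≈ 0.013

In steady state, investment equals break-even investment: s·k^α = (n + δ)·k.
Since y* = [s/(n + δ)]^(α/(1−α)), we have s/(n + δ) = (y*)^((1−α)/α) = 1.46^2.8462 = 2.9362.
Therefore n + δ = s / 2.9362 = 0.34 / 2.9362 = 0.1158, so n = 0.1158 − 0.103 = 0.0128.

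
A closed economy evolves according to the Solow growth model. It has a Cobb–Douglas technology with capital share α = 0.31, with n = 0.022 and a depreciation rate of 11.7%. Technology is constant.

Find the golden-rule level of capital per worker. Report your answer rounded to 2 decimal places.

The golden rule sets f'(k) = n + δ, i.e. α·k^(α−1) = n + δ.
So k^(1−α) = α / (n + δ) = 0.31 / 0.139 = 2.2302.
k_gold = 2.2302^(1/0.69) ≈ 3.1978

k_gold ≈ 3.20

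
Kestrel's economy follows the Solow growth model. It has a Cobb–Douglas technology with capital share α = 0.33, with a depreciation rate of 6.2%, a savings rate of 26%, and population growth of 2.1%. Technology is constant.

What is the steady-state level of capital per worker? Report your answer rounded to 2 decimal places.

k* ≈ 5.50

Steady state requires s·f(k) = (n + δ)·k, i.e. s·k^α = (n + δ)·k.
Rearranging, k^(1−α) = s / (n + δ).
k^0.67 = 0.26 / (0.021 + 0.062) = 0.26 / 0.083 = 3.1325
k* = 3.1325^(1/0.67) ≈ 5.4971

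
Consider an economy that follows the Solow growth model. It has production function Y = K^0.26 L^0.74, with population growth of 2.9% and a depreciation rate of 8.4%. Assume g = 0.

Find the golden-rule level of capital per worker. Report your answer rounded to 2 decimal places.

k_gold ≈ 3.08

The golden rule sets f'(k) = n + δ, i.e. α·k^(α−1) = n + δ.
So k^(1−α) = α / (n + δ) = 0.26 / 0.113 = 2.3009.
k_gold = 2.3009^(1/0.74) ≈ 3.0836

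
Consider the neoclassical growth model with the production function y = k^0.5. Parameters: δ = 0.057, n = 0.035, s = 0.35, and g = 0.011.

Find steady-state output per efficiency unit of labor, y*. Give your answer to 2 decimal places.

y* = 3.40

In steady state, investment equals break-even investment: s·k^α = (n + g + δ)·k.
Rearranging, k^(1−α) = s / (n + g + δ).
k^0.5 = 0.35 / (0.035 + 0.011 + 0.057) = 0.35 / 0.103 = 3.3981
k* = 3.3981^(1/0.5) ≈ 11.5471
y* = (k*)^α = 11.5471^0.5 ≈ 3.3981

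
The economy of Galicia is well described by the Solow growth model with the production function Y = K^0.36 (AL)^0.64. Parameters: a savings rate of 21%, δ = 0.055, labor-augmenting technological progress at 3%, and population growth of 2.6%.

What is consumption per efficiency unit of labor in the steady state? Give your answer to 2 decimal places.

c* = 1.13

Steady state requires s·f(k) = (n + g + δ)·k, i.e. s·k^α = (n + g + δ)·k.
Rearranging, k^(1−α) = s / (n + g + δ).
k^0.64 = 0.21 / (0.026 + 0.030 + 0.055) = 0.21 / 0.111 = 1.8919
k* = 1.8919^(1/0.64) ≈ 2.7080
y* = (k*)^α = 2.7080^0.36 ≈ 1.4314
c* = (1 − s)·y* = (1 − 0.21) × 1.4314 ≈ 1.1308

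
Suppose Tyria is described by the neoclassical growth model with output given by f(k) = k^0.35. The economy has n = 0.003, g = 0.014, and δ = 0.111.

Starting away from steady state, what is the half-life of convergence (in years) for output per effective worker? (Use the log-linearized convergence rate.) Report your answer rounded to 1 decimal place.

t_½ ≈ 8.3 years

Near the steady state the convergence rate is λ = (1 − α)(n + g + δ).
λ = (1 − 0.35) × 0.128 = 0.65 × 0.128 = 0.0832
Half-life = ln 2 / λ = 0.6931 / 0.0832 ≈ 8.33 years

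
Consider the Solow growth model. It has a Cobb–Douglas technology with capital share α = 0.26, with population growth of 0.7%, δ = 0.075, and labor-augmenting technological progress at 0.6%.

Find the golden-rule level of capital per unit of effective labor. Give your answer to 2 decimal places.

k_gold ≈ 4.32

The golden rule sets f'(k) = n + g + δ, i.e. α·k^(α−1) = n + g + δ.
So k^(1−α) = α / (n + g + δ) = 0.26 / 0.088 = 2.9545.
k_gold = 2.9545^(1/0.74) ≈ 4.3230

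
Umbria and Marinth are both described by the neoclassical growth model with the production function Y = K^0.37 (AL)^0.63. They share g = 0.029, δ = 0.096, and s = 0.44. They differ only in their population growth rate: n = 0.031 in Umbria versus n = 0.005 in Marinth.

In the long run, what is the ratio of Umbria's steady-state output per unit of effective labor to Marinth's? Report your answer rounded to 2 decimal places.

Steady-state y* = [s/(n + g + δ)]^(α/(1−α)), so the ratio is [ (s_U/(n + g + δ)_U) / (s_M/(n + g + δ)_M) ]^0.5873.
s_U/(n + g + δ)_U = 0.44/0.156 = 2.8205; s_M/(n + g + δ)_M = 0.44/0.130 = 3.3846.
Ratio = (2.8205/3.3846)^0.5873 = 0.8333^0.5873 ≈ 0.8984

ratio ≈ 0.90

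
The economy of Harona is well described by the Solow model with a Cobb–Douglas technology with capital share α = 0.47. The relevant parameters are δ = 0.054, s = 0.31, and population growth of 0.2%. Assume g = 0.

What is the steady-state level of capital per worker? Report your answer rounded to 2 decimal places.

Steady state requires s·f(k) = (n + δ)·k, i.e. s·k^α = (n + δ)·k.
Rearranging, k^(1−α) = s / (n + δ).
k^0.53 = 0.31 / (0.002 + 0.054) = 0.31 / 0.056 = 5.5357
k* = 5.5357^(1/0.53) ≈ 25.2471

k* ≈ 25.25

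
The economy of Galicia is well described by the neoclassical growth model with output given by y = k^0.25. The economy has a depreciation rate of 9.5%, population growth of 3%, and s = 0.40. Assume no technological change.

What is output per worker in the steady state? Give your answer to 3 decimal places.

y* = 1.474

At the steady state, Δk = 0, so s·k^α = (n + δ)·k.
Rearranging, k^(1−α) = s / (n + δ).
k^0.75 = 0.40 / (0.030 + 0.095) = 0.40 / 0.125 = 3.2000
k* = 3.2000^(1/0.75) ≈ 4.7156
y* = (k*)^α = 4.7156^0.25 ≈ 1.4736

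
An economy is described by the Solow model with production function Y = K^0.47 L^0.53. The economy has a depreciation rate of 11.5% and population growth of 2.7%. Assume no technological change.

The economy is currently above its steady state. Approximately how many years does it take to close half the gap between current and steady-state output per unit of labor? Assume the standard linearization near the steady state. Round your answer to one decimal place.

half-life ≈ 9.2 years

Near the steady state the convergence rate is λ = (1 − α)(n + δ).
λ = (1 − 0.47) × 0.142 = 0.53 × 0.142 = 0.07526
Half-life = ln 2 / λ = 0.6931 / 0.07526 ≈ 9.21 years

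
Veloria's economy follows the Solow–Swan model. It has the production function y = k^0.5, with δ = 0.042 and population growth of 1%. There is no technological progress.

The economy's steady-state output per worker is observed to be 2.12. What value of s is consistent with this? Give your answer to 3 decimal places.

In steady state, investment equals break-even investment: s·k^α = (n + δ)·k.
Since y* = [s/(n + δ)]^(α/(1−α)), we have s/(n + δ) = (y*)^((1−α)/α) = 2.12^1 = 2.1200.
Therefore s = 2.1200 × (n + δ) = 2.1200 × 0.052 = 0.1102.

s ≈ 0.110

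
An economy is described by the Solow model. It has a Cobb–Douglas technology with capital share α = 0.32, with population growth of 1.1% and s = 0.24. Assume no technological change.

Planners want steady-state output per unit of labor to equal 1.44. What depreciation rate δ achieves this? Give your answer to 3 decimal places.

δ ≈ 0.100

Steady state requires s·f(k) = (n + δ)·k, i.e. s·k^α = (n + δ)·k.
Since y* = [s/(n + δ)]^(α/(1−α)), we have s/(n + δ) = (y*)^((1−α)/α) = 1.44^2.125 = 2.1703.
Therefore n + δ = s / 2.1703 = 0.24 / 2.1703 = 0.1106, so δ = 0.1106 − 0.011 = 0.0996.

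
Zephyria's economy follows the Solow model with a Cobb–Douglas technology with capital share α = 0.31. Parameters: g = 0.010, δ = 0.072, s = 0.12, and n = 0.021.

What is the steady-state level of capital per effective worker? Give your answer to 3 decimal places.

At the steady state, Δk = 0, so s·k^α = (n + g + δ)·k.
Rearranging, k^(1−α) = s / (n + g + δ).
k^0.69 = 0.12 / (0.021 + 0.010 + 0.072) = 0.12 / 0.103 = 1.1650
k* = 1.1650^(1/0.69) ≈ 1.2477

k* = 1.248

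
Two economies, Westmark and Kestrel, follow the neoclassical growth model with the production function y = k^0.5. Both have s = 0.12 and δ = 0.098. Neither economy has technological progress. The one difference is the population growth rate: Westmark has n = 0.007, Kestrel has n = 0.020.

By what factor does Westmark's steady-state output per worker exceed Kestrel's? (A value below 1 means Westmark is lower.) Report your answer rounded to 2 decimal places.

y*_W / y*_K ≈ 1.12

Steady-state y* = [s/(n + δ)]^(α/(1−α)), so the ratio is [ (s_W/(n + δ)_W) / (s_K/(n + δ)_K) ]^1.
s_W/(n + δ)_W = 0.12/0.105 = 1.1429; s_K/(n + δ)_K = 0.12/0.118 = 1.0169.
Ratio = (1.1429/1.0169)^1 = 1.1239^1 ≈ 1.1239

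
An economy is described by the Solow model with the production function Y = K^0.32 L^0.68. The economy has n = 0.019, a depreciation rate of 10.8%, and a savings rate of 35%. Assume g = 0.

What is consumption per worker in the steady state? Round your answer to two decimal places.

Steady state requires s·f(k) = (n + δ)·k, i.e. s·k^α = (n + δ)·k.
Dividing both sides by k: k^(1−α) = s / (n + δ).
k^0.68 = 0.35 / (0.019 + 0.108) = 0.35 / 0.127 = 2.7559
k* = 2.7559^(1/0.68) ≈ 4.4406
y* = (k*)^α = 4.4406^0.32 ≈ 1.6113
c* = (1 − s)·y* = (1 − 0.35) × 1.6113 ≈ 1.0473

c* ≈ 1.05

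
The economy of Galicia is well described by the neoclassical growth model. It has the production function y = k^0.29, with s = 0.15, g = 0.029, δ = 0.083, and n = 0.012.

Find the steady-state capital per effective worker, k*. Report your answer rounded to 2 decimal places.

k* = 1.31

In steady state, investment equals break-even investment: s·k^α = (n + g + δ)·k.
Rearranging, k^(1−α) = s / (n + g + δ).
k^0.71 = 0.15 / (0.012 + 0.029 + 0.083) = 0.15 / 0.124 = 1.2097
k* = 1.2097^(1/0.71) ≈ 1.3075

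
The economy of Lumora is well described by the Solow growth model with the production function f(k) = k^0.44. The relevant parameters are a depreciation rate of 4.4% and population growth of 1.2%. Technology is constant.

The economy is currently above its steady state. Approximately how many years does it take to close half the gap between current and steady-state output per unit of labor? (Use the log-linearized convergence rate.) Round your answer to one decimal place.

Near the steady state the convergence rate is λ = (1 − α)(n + δ).
λ = (1 − 0.44) × 0.056 = 0.56 × 0.056 = 0.03136
Half-life = ln 2 / λ = 0.6931 / 0.03136 ≈ 22.10 years

half-life ≈ 22.1 years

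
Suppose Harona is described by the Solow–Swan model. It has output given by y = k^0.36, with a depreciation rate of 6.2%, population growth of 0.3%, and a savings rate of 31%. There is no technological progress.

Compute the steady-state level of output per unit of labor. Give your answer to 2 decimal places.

Steady state requires s·f(k) = (n + δ)·k, i.e. s·k^α = (n + δ)·k.
Rearranging, k^(1−α) = s / (n + δ).
k^0.64 = 0.31 / (0.003 + 0.062) = 0.31 / 0.065 = 4.7692
k* = 4.7692^(1/0.64) ≈ 11.4834
y* = (k*)^α = 11.4834^0.36 ≈ 2.4078

y* = 2.41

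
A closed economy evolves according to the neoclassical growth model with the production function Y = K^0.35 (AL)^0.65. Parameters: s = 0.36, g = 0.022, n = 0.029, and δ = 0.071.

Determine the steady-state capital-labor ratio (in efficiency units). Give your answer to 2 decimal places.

At the steady state, Δk = 0, so s·k^α = (n + g + δ)·k.
Rearranging, k^(1−α) = s / (n + g + δ).
k^0.65 = 0.36 / (0.029 + 0.022 + 0.071) = 0.36 / 0.122 = 2.9508
k* = 2.9508^(1/0.65) ≈ 5.2843

k* = 5.28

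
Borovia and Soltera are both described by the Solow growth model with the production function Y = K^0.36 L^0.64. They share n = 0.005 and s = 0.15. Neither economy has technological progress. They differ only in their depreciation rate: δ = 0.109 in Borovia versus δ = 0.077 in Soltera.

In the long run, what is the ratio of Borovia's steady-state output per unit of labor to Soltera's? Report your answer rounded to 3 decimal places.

y*_B / y*_S ≈ 0.831

Steady-state y* = [s/(n + δ)]^(α/(1−α)), so the ratio is [ (s_B/(n + δ)_B) / (s_S/(n + δ)_S) ]^0.5625.
s_B/(n + δ)_B = 0.15/0.114 = 1.3158; s_S/(n + δ)_S = 0.15/0.082 = 1.8293.
Ratio = (1.3158/1.8293)^0.5625 = 0.7193^0.5625 ≈ 0.8308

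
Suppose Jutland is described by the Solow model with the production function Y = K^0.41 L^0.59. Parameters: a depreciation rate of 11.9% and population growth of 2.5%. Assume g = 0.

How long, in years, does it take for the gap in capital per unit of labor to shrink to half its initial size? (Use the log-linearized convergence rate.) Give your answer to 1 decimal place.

t_½ ≈ 8.2 years

Near the steady state the convergence rate is λ = (1 − α)(n + δ).
λ = (1 − 0.41) × 0.144 = 0.59 × 0.144 = 0.08496
Half-life = ln 2 / λ = 0.6931 / 0.08496 ≈ 8.16 years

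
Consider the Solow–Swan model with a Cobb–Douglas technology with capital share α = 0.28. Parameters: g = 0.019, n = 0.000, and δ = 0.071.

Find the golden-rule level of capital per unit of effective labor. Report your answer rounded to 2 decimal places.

The golden rule sets f'(k) = n + g + δ, i.e. α·k^(α−1) = n + g + δ.
So k^(1−α) = α / (n + g + δ) = 0.28 / 0.090 = 3.1111.
k_gold = 3.1111^(1/0.72) ≈ 4.8373

k_gold ≈ 4.84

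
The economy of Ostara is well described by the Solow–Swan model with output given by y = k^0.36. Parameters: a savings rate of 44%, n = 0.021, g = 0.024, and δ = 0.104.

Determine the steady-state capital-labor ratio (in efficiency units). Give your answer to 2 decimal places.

k* = 5.43

In steady state, investment equals break-even investment: s·k^α = (n + g + δ)·k.
Rearranging, k^(1−α) = s / (n + g + δ).
k^0.64 = 0.44 / (0.021 + 0.024 + 0.104) = 0.44 / 0.149 = 2.9530
k* = 2.9530^(1/0.64) ≈ 5.4298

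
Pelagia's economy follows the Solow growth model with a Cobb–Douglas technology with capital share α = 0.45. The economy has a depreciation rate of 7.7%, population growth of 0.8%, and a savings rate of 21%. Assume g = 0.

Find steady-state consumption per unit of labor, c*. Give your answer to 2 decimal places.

At the steady state, Δk = 0, so s·k^α = (n + δ)·k.
Dividing both sides by k: k^(1−α) = s / (n + δ).
k^0.55 = 0.21 / (0.008 + 0.077) = 0.21 / 0.085 = 2.4706
k* = 2.4706^(1/0.55) ≈ 5.1783
y* = (k*)^α = 5.1783^0.45 ≈ 2.0960
c* = (1 − s)·y* = (1 − 0.21) × 2.0960 ≈ 1.6558

c* ≈ 1.66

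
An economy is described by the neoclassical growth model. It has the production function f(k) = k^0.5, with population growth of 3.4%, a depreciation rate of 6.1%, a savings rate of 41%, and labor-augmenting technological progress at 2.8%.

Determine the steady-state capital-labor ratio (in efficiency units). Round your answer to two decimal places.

Steady state requires s·f(k) = (n + g + δ)·k, i.e. s·k^α = (n + g + δ)·k.
Rearranging, k^(1−α) = s / (n + g + δ).
k^0.5 = 0.41 / (0.034 + 0.028 + 0.061) = 0.41 / 0.123 = 3.3333
k* = 3.3333^(1/0.5) ≈ 11.1109

k* ≈ 11.11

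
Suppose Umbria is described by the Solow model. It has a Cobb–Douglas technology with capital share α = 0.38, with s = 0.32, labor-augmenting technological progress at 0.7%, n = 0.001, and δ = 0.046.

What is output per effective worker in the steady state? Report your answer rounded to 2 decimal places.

Steady state requires s·f(k) = (n + g + δ)·k, i.e. s·k^α = (n + g + δ)·k.
Rearranging, k^(1−α) = s / (n + g + δ).
k^0.62 = 0.32 / (0.001 + 0.007 + 0.046) = 0.32 / 0.054 = 5.9259
k* = 5.9259^(1/0.62) ≈ 17.6351
y* = (k*)^α = 17.6351^0.38 ≈ 2.9759

y* ≈ 2.98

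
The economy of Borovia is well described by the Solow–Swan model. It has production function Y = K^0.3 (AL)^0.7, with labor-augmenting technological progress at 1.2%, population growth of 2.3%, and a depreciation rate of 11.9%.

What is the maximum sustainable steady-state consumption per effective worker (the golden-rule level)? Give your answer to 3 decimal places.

At the golden rule, f'(k) = n + g + δ, so α·k^(α−1) = n + g + δ and k_gold = (α/(n + g + δ))^(1/(1−α)).
k_gold = (0.3/0.154)^(1/0.7) = 1.9481^1.4286 ≈ 2.5926
c_gold = f(k_gold) − (n + g + δ)·k_gold = 1.3308 − 0.154×2.5926 ≈ 0.9315

c_gold ≈ 0.932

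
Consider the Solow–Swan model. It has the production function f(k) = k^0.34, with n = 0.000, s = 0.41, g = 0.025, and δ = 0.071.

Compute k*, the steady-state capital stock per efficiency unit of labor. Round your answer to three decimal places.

In steady state, investment equals break-even investment: s·k^α = (n + g + δ)·k.
Dividing both sides by k: k^(1−α) = s / (n + g + δ).
k^0.66 = 0.41 / (0.000 + 0.025 + 0.071) = 0.41 / 0.096 = 4.2708
k* = 4.2708^(1/0.66) ≈ 9.0223

k* ≈ 9.022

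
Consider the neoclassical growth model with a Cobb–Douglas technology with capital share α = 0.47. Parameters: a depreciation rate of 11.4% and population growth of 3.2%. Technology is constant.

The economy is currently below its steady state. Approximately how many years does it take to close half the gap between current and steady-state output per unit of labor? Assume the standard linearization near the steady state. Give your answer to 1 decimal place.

Near the steady state the convergence rate is λ = (1 − α)(n + δ).
λ = (1 − 0.47) × 0.146 = 0.53 × 0.146 = 0.07738
Half-life = ln 2 / λ = 0.6931 / 0.07738 ≈ 8.96 years

about 9.0 years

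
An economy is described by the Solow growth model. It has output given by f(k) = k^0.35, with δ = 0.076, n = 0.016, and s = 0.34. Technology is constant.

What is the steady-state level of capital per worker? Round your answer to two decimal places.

At the steady state, Δk = 0, so s·k^α = (n + δ)·k.
Dividing both sides by k: k^(1−α) = s / (n + δ).
k^0.65 = 0.34 / (0.016 + 0.076) = 0.34 / 0.092 = 3.6957
k* = 3.6957^(1/0.65) ≈ 7.4710

k* ≈ 7.47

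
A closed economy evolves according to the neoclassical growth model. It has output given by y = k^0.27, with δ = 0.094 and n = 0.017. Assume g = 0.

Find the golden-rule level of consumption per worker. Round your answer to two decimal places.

c_gold ≈ 1.01

At the golden rule, f'(k) = n + δ, so α·k^(α−1) = n + δ and k_gold = (α/(n + δ))^(1/(1−α)).
k_gold = (0.27/0.111)^(1/0.73) = 2.4324^1.3699 ≈ 3.3793
c_gold = f(k_gold) − (n + δ)·k_gold = 1.3893 − 0.111×3.3793 ≈ 1.0142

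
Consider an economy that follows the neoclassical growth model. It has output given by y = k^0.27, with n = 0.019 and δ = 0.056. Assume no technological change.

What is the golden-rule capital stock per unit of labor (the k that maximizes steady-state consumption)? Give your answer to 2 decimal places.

k_gold ≈ 5.78

The golden rule sets f'(k) = n + δ, i.e. α·k^(α−1) = n + δ.
So k^(1−α) = α / (n + δ) = 0.27 / 0.075 = 3.6000.
k_gold = 3.6000^(1/0.73) ≈ 5.7817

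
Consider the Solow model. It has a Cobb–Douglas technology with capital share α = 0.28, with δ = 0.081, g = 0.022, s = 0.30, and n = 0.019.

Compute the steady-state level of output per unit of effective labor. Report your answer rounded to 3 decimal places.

y* = 1.419

At the steady state, Δk = 0, so s·k^α = (n + g + δ)·k.
Rearranging, k^(1−α) = s / (n + g + δ).
k^0.72 = 0.30 / (0.019 + 0.022 + 0.081) = 0.30 / 0.122 = 2.4590
k* = 2.4590^(1/0.72) ≈ 3.4892
y* = (k*)^α = 3.4892^0.28 ≈ 1.4189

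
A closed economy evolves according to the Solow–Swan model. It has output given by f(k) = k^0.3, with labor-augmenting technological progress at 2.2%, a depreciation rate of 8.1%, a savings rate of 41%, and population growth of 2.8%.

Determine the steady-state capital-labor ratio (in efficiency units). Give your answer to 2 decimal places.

k* ≈ 5.10

In steady state, investment equals break-even investment: s·k^α = (n + g + δ)·k.
Dividing both sides by k: k^(1−α) = s / (n + g + δ).
k^0.7 = 0.41 / (0.028 + 0.022 + 0.081) = 0.41 / 0.131 = 3.1298
k* = 3.1298^(1/0.7) ≈ 5.1036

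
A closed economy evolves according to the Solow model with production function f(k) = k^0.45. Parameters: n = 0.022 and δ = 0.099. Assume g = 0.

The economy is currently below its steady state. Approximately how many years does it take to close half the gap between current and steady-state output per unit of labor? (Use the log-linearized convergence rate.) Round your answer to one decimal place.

t_½ ≈ 10.4 years

Near the steady state the convergence rate is λ = (1 − α)(n + δ).
λ = (1 − 0.45) × 0.121 = 0.55 × 0.121 = 0.06655
Half-life = ln 2 / λ = 0.6931 / 0.06655 ≈ 10.41 years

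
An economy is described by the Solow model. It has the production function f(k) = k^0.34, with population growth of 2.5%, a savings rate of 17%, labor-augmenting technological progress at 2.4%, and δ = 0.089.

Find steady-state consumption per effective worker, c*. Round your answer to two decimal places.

Steady state requires s·f(k) = (n + g + δ)·k, i.e. s·k^α = (n + g + δ)·k.
Rearranging, k^(1−α) = s / (n + g + δ).
k^0.66 = 0.17 / (0.025 + 0.024 + 0.089) = 0.17 / 0.138 = 1.2319
k* = 1.2319^(1/0.66) ≈ 1.3716
y* = (k*)^α = 1.3716^0.34 ≈ 1.1134
c* = (1 − s)·y* = (1 − 0.17) × 1.1134 ≈ 0.9241

c* ≈ 0.92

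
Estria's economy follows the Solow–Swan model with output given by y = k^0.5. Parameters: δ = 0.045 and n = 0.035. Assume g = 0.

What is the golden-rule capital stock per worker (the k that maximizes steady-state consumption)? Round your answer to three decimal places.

The golden rule sets f'(k) = n + δ, i.e. α·k^(α−1) = n + δ.
So k^(1−α) = α / (n + δ) = 0.5 / 0.080 = 6.2500.
k_gold = 6.2500^(1/0.5) ≈ 39.0625

k_gold ≈ 39.063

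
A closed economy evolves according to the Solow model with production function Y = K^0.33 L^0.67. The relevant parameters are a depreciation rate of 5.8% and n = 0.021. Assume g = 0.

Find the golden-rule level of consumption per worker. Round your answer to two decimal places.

c_gold ≈ 1.35

At the golden rule, f'(k) = n + δ, so α·k^(α−1) = n + δ and k_gold = (α/(n + δ))^(1/(1−α)).
k_gold = (0.33/0.079)^(1/0.67) = 4.1772^1.4925 ≈ 8.4464
c_gold = f(k_gold) − (n + δ)·k_gold = 2.0221 − 0.079×8.4464 ≈ 1.3548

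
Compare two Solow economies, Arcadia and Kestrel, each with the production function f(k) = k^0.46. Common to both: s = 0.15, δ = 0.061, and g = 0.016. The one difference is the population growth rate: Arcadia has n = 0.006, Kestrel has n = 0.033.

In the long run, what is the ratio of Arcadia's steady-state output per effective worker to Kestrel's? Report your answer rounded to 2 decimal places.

Steady-state y* = [s/(n + g + δ)]^(α/(1−α)), so the ratio is [ (s_A/(n + g + δ)_A) / (s_K/(n + g + δ)_K) ]^0.8519.
s_A/(n + g + δ)_A = 0.15/0.083 = 1.8072; s_K/(n + g + δ)_K = 0.15/0.110 = 1.3636.
Ratio = (1.8072/1.3636)^0.8519 = 1.3253^0.8519 ≈ 1.2712

y*_A / y*_K ≈ 1.27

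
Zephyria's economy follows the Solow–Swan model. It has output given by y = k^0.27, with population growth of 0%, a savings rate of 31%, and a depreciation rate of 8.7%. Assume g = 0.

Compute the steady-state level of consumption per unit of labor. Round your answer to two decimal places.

c* ≈ 1.10

Steady state requires s·f(k) = (n + δ)·k, i.e. s·k^α = (n + δ)·k.
Rearranging, k^(1−α) = s / (n + δ).
k^0.73 = 0.31 / (0.000 + 0.087) = 0.31 / 0.087 = 3.5632
k* = 3.5632^(1/0.73) ≈ 5.7009
y* = (k*)^α = 5.7009^0.27 ≈ 1.5999
c* = (1 − s)·y* = (1 − 0.31) × 1.5999 ≈ 1.1039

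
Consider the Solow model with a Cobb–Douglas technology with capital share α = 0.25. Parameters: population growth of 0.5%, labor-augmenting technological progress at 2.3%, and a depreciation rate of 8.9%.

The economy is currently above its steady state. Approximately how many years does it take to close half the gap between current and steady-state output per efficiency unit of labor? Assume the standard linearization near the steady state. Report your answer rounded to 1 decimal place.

Near the steady state the convergence rate is λ = (1 − α)(n + g + δ).
λ = (1 − 0.25) × 0.117 = 0.75 × 0.117 = 0.08775
Half-life = ln 2 / λ = 0.6931 / 0.08775 ≈ 7.90 years

t_½ ≈ 7.9 years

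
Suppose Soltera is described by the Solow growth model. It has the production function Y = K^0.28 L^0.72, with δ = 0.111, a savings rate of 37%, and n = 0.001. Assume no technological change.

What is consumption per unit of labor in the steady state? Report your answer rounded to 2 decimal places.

c* ≈ 1.00

At the steady state, Δk = 0, so s·k^α = (n + δ)·k.
Rearranging, k^(1−α) = s / (n + δ).
k^0.72 = 0.37 / (0.001 + 0.111) = 0.37 / 0.112 = 3.3036
k* = 3.3036^(1/0.72) ≈ 5.2579
y* = (k*)^α = 5.2579^0.28 ≈ 1.5916
c* = (1 − s)·y* = (1 − 0.37) × 1.5916 ≈ 1.0027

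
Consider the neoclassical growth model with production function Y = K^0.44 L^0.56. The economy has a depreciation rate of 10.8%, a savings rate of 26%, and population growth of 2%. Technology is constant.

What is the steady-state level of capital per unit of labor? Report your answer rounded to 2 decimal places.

k* = 3.54

Steady state requires s·f(k) = (n + δ)·k, i.e. s·k^α = (n + δ)·k.
Rearranging, k^(1−α) = s / (n + δ).
k^0.56 = 0.26 / (0.020 + 0.108) = 0.26 / 0.128 = 2.0313
k* = 2.0313^(1/0.56) ≈ 3.5448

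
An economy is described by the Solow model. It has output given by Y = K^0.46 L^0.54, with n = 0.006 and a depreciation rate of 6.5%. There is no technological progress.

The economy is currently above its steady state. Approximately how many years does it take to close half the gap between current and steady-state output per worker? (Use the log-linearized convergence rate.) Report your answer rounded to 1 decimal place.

Near the steady state the convergence rate is λ = (1 − α)(n + δ).
λ = (1 − 0.46) × 0.071 = 0.54 × 0.071 = 0.03834
Half-life = ln 2 / λ = 0.6931 / 0.03834 ≈ 18.08 years

t_½ ≈ 18.1 years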